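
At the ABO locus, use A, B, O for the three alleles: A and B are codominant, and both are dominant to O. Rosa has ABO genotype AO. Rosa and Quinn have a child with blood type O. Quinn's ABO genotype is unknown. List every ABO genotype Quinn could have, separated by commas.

For each candidate genotype of Quinn, check whether crossing it with AO can produce every observed child phenotype.
  AA → possible child types {A} ✗
  AB → possible child types {A, B, AB} ✗
  AO → possible child types {O, A} ✓
  BB → possible child types {B, AB} ✗
  BO → possible child types {O, A, B, AB} ✓
  OO → possible child types {O, A} ✓

AO, BO, OO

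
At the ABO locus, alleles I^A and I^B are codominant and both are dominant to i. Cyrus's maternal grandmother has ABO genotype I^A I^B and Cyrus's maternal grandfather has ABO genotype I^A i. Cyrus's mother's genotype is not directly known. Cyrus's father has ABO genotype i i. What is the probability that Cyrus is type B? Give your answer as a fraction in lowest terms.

1/4

Cyrus's mother's ABO genotype from I^A I^B × I^A i: 1/4 I^A I^A, 1/4 I^A I^B, 1/4 I^A i, 1/4 I^B i.
Crossing each possibility with the father i i and summing P(type B): 1/4·0 + 1/4·1/2 + 1/4·0 + 1/4·1/2 = 1/4.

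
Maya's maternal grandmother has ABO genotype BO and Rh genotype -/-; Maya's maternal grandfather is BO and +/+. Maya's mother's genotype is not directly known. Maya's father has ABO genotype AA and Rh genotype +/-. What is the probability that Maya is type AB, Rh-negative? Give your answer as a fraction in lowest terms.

1/8

Maya's mother's ABO genotype from BO × BO: 1/4 BB, 1/2 BO, 1/4 OO.
Crossing each possibility with the father AA and summing P(type AB): 1/4·1 + 1/2·1/2 + 1/4·0 = 1/2.
Similarly for Rh via the mother's Rh distribution: P(Rh-) = 1/4.
Independent loci: 1/2 × 1/4 = 1/8.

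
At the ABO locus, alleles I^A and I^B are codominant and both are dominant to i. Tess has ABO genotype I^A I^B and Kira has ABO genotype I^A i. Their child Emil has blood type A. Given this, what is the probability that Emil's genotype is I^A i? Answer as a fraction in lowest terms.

Cross I^A I^B × I^A i → 1/4 I^A I^A, 1/4 I^A I^B, 1/4 I^A i, 1/4 I^B i.
Type-A genotypes among offspring: I^A I^A (1/4), I^A i (1/4); total 1/2.
P(I^A i | type A) = (1/4) / (1/2) = 1/2.

1/2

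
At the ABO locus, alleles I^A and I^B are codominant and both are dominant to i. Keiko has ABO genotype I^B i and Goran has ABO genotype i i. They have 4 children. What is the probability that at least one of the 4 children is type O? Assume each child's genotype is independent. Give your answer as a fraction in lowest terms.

15/16

ABO cross I^B i × i i → 1/2 O, 1/2 B.
So P(type O) = 1/2 per child.
P(none) = (1/2)^4 = 1/16; P(at least one) = 1 − 1/16 = 15/16.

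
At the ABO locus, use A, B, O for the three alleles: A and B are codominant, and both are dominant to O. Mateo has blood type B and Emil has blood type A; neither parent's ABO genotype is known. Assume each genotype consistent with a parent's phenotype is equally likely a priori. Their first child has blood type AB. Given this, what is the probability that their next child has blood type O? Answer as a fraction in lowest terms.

1/36

Possible genotypes: Mateo ∈ {BB, BO}; Emil ∈ {AA, AO}.
Weight each parental genotype pair by prior × P(type-AB child):
  BB × AA: posterior weight 4/9; P(next child type O) = 0.
  BB × AO: posterior weight 2/9; P(next child type O) = 0.
  BO × AA: posterior weight 2/9; P(next child type O) = 0.
  BO × AO: posterior weight 1/9; P(next child type O) = 1/4.
Weighted sum = 1/36.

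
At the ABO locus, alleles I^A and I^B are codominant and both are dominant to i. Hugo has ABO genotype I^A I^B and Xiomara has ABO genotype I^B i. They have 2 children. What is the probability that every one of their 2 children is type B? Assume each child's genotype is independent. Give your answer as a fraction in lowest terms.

1/4

ABO cross I^A I^B × I^B i → 1/4 A, 1/2 B, 1/4 AB.
So P(type B) = 1/2 per child.
All 2 independent: (1/2)^2 = 1/4.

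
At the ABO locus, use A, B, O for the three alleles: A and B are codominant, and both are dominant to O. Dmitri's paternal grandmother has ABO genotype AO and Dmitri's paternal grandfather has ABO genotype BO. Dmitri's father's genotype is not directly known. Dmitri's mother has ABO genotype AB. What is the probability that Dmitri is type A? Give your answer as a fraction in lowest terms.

Dmitri's father's ABO genotype from AO × BO: 1/4 AB, 1/4 AO, 1/4 BO, 1/4 OO.
Crossing each possibility with the mother AB and summing P(type A): 1/4·1/4 + 1/4·1/2 + 1/4·1/4 + 1/4·1/2 = 3/8.

3/8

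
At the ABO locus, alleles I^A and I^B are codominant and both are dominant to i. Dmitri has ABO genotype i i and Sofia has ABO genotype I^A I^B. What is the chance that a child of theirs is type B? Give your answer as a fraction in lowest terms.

1/2

ABO cross i i × I^A I^B → offspring phenotypes: 1/2 A, 1/2 B.
So P(type B) = 1/2.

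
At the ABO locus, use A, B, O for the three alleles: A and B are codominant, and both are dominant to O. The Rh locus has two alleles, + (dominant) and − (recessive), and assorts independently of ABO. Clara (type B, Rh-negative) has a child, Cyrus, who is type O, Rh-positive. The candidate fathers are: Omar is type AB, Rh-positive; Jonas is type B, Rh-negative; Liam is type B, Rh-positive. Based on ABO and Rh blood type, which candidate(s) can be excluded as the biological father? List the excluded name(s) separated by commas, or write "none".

Omar, Jonas

A candidate is excluded only if no genotype consistent with his phenotype could produce a type O, Rh-positive child with a type B, Rh-negative mother.
Omar (type AB, Rh+): no genotype consistent with that phenotype can produce a type-O Rh+ child with a type-B mother.
Jonas (type B, Rh-): no genotype consistent with that phenotype can produce a type-O Rh+ child with a type-B mother.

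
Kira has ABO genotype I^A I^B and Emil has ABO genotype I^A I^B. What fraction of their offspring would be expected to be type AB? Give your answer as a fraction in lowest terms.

ABO cross I^A I^B × I^A I^B → offspring phenotypes: 1/4 A, 1/4 B, 1/2 AB.
So P(type AB) = 1/2.

1/2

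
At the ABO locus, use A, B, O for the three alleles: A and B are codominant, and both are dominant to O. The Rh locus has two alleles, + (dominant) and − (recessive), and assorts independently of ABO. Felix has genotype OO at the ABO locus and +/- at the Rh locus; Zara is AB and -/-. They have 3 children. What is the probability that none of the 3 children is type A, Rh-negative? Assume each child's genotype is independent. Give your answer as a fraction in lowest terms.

27/64

ABO cross OO × AB → 1/2 A, 1/2 B.
Rh cross +/- × -/- → 1/2 Rh+, 1/2 Rh-; so P(type A, Rh-negative) = 1/2 × 1/2 = 1/4 per child.
P(not type A, Rh-negative) = 3/4 for one child; (3/4)^3 = 27/64.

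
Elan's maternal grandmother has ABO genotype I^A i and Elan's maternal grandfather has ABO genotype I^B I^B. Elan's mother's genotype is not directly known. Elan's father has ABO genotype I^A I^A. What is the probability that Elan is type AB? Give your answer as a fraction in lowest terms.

Elan's mother's ABO genotype from I^A i × I^B I^B: 1/2 I^A I^B, 1/2 I^B i.
Crossing each possibility with the father I^A I^A and summing P(type AB): 1/2·1/2 + 1/2·1/2 = 1/2.

1/2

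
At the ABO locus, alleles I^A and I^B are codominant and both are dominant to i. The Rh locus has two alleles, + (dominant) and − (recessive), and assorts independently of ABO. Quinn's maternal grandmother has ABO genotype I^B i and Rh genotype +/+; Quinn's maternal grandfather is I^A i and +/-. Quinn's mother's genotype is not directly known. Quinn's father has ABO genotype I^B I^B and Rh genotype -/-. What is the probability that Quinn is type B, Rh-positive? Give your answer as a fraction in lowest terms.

Quinn's mother's ABO genotype from I^B i × I^A i: 1/4 I^A I^B, 1/4 I^A i, 1/4 I^B i, 1/4 i i.
Crossing each possibility with the father I^B I^B and summing P(type B): 1/4·1/2 + 1/4·1/2 + 1/4·1 + 1/4·1 = 3/4.
Similarly for Rh via the mother's Rh distribution: P(Rh+) = 3/4.
Independent loci: 3/4 × 3/4 = 9/16.

9/16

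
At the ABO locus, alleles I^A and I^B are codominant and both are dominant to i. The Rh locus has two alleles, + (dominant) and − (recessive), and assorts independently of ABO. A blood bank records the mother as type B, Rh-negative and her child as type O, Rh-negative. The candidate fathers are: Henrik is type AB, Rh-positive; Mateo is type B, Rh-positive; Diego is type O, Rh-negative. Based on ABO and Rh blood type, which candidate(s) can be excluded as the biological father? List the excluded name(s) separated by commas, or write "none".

Henrik

A candidate is excluded only if no genotype consistent with his phenotype could produce a type O, Rh-negative child with a type B, Rh-negative mother.
Henrik (type AB, Rh+): no genotype consistent with that phenotype can produce a type-O Rh- child with a type-B mother.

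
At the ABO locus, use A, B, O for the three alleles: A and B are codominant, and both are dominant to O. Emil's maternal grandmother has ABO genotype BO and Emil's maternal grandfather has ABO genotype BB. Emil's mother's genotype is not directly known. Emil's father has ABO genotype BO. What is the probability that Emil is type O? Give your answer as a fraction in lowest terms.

1/8

Emil's mother's ABO genotype from BO × BB: 1/2 BB, 1/2 BO.
Crossing each possibility with the father BO and summing P(type O): 1/2·0 + 1/2·1/4 = 1/8.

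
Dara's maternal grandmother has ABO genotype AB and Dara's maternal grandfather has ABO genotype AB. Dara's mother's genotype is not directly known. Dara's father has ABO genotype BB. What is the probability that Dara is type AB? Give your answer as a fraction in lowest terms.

Dara's mother's ABO genotype from AB × AB: 1/4 AA, 1/2 AB, 1/4 BB.
Crossing each possibility with the father BB and summing P(type AB): 1/4·1 + 1/2·1/2 + 1/4·0 = 1/2.

1/2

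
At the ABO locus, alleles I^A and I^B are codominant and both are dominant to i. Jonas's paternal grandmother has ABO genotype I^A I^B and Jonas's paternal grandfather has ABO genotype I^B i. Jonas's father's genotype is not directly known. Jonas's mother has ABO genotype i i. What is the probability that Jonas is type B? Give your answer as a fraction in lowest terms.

1/2

Jonas's father's ABO genotype from I^A I^B × I^B i: 1/4 I^A I^B, 1/4 I^A i, 1/4 I^B I^B, 1/4 I^B i.
Crossing each possibility with the mother i i and summing P(type B): 1/4·1/2 + 1/4·0 + 1/4·1 + 1/4·1/2 = 1/2.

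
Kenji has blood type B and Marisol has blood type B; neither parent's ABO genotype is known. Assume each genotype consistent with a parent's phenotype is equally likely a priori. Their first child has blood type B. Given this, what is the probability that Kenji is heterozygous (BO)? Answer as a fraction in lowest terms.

Possible genotypes: Kenji ∈ {BB, BO}; Marisol ∈ {BB, BO}.
Weight each parental genotype pair by prior × P(type-B child):
  BB × BB: posterior weight 4/15.
  BB × BO: posterior weight 4/15.
  BO × BB: posterior weight 4/15.
  BO × BO: posterior weight 1/5.
Sum the posterior weight over pairs where Kenji is BO: 7/15.

7/15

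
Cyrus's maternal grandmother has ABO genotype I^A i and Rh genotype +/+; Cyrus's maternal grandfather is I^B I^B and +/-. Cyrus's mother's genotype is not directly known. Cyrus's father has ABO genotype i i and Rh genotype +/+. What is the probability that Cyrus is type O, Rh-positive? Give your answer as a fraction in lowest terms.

Cyrus's mother's ABO genotype from I^A i × I^B I^B: 1/2 I^A I^B, 1/2 I^B i.
Crossing each possibility with the father i i and summing P(type O): 1/2·0 + 1/2·1/2 = 1/4.
Similarly for Rh via the mother's Rh distribution: P(Rh+) = 1.
Independent loci: 1/4 × 1 = 1/4.

1/4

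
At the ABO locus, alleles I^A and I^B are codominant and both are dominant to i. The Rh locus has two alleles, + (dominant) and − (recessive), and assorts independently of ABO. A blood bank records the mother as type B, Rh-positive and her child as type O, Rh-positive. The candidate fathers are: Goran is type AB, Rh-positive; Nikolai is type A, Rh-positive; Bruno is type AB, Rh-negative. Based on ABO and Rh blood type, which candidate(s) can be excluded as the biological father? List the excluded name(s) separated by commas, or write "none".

Goran, Bruno

A candidate is excluded only if no genotype consistent with his phenotype could produce a type O, Rh-positive child with a type B, Rh-positive mother.
Goran (type AB, Rh+): no genotype consistent with that phenotype can produce a type-O Rh+ child with a type-B mother.
Bruno (type AB, Rh-): no genotype consistent with that phenotype can produce a type-O Rh+ child with a type-B mother.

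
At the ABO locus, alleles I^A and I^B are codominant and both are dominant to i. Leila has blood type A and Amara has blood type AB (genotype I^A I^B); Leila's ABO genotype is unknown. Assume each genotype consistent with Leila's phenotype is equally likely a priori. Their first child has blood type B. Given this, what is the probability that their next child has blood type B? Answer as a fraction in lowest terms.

1/4

Possible genotypes: Leila ∈ {I^A I^A, I^A i}; Amara ∈ {I^A I^B}.
Weight each parental genotype pair by prior × P(type-B child):
  I^A i × I^A I^B: posterior weight 1; P(next child type B) = 1/4.
Weighted sum = 1/4.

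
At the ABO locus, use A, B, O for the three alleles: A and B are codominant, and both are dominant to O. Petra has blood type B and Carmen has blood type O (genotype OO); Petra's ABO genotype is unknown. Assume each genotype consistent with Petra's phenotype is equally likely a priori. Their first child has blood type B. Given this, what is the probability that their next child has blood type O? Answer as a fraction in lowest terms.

1/6

Possible genotypes: Petra ∈ {BB, BO}; Carmen ∈ {OO}.
Weight each parental genotype pair by prior × P(type-B child):
  BB × OO: posterior weight 2/3; P(next child type O) = 0.
  BO × OO: posterior weight 1/3; P(next child type O) = 1/2.
Weighted sum = 1/6.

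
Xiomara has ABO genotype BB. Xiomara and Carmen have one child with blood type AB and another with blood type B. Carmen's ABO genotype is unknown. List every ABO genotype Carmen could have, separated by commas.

AB, AO

For each candidate genotype of Carmen, check whether crossing it with BB can produce every observed child phenotype.
  AA → possible child types {AB} ✗
  AB → possible child types {B, AB} ✓
  AO → possible child types {B, AB} ✓
  BB → possible child types {B} ✗
  BO → possible child types {B} ✗
  OO → possible child types {B} ✗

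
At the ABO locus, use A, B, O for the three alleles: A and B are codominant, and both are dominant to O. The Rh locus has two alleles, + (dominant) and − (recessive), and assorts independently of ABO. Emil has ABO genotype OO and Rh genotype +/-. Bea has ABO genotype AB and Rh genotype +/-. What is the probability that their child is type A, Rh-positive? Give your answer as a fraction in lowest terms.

3/8

ABO cross OO × AB → offspring phenotypes: 1/2 A, 1/2 B.
Rh cross +/- × +/- → 3/4 Rh+, 1/4 Rh-.
Independent loci: P(type A, Rh-positive) = 1/2 × 3/4 = 3/8.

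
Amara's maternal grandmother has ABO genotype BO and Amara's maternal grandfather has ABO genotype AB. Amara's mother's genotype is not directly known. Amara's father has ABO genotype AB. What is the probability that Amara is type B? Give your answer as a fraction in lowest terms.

Amara's mother's ABO genotype from BO × AB: 1/4 AB, 1/4 AO, 1/4 BB, 1/4 BO.
Crossing each possibility with the father AB and summing P(type B): 1/4·1/4 + 1/4·1/4 + 1/4·1/2 + 1/4·1/2 = 3/8.

3/8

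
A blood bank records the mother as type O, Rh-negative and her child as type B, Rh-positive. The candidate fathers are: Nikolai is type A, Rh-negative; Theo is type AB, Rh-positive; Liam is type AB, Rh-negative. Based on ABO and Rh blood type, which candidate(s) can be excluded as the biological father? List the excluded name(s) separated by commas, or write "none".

Nikolai, Liam

A candidate is excluded only if no genotype consistent with his phenotype could produce a type B, Rh-positive child with a type O, Rh-negative mother.
Nikolai (type A, Rh-): no genotype consistent with that phenotype can produce a type-B Rh+ child with a type-O mother.
Liam (type AB, Rh-): no genotype consistent with that phenotype can produce a type-B Rh+ child with a type-O mother.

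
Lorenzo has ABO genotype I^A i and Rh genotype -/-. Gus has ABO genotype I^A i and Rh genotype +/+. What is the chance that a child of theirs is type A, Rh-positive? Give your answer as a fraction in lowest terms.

3/4

ABO cross I^A i × I^A i → offspring phenotypes: 1/4 O, 3/4 A.
Rh cross -/- × +/+ → 1 Rh+.
Independent loci: P(type A, Rh-positive) = 3/4 × 1 = 3/4.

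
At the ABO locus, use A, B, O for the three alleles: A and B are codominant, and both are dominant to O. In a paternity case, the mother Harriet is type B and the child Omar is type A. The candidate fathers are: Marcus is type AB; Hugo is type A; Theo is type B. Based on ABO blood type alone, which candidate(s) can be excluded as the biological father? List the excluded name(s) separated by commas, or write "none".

A candidate is excluded only if no genotype consistent with his phenotype could produce a type A child with a type B mother.
Theo (type B): no genotype consistent with that phenotype can produce a type-A child with a type-B mother.

Theo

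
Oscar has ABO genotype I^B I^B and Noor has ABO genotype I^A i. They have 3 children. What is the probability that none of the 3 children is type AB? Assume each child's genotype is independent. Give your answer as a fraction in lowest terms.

1/8

ABO cross I^B I^B × I^A i → 1/2 B, 1/2 AB.
So P(type AB) = 1/2 per child.
P(not type AB) = 1/2 for one child; (1/2)^3 = 1/8.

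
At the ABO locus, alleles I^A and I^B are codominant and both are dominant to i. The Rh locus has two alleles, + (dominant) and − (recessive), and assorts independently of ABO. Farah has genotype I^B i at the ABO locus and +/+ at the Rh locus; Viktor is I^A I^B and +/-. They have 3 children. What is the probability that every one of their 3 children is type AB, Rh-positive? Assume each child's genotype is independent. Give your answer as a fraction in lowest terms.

1/64

ABO cross I^B i × I^A I^B → 1/4 A, 1/2 B, 1/4 AB.
Rh cross +/+ × +/- → 1 Rh+; so P(type AB, Rh-positive) = 1/4 × 1 = 1/4 per child.
All 3 independent: (1/4)^3 = 1/64.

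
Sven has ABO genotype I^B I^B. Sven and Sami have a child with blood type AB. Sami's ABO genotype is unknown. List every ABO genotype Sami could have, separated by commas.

I^A I^A, I^A I^B, I^A i

For each candidate genotype of Sami, check whether crossing it with I^B I^B can produce every observed child phenotype.
  I^A I^A → possible child types {AB} ✓
  I^A I^B → possible child types {B, AB} ✓
  I^A i → possible child types {B, AB} ✓
  I^B I^B → possible child types {B} ✗
  I^B i → possible child types {B} ✗
  i i → possible child types {B} ✗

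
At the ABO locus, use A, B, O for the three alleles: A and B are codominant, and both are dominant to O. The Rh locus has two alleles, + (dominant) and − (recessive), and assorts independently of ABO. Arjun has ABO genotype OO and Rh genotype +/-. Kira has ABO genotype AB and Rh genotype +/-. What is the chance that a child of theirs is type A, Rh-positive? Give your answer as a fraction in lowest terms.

ABO cross OO × AB → offspring phenotypes: 1/2 A, 1/2 B.
Rh cross +/- × +/- → 3/4 Rh+, 1/4 Rh-.
Independent loci: P(type A, Rh-positive) = 1/2 × 3/4 = 3/8.

3/8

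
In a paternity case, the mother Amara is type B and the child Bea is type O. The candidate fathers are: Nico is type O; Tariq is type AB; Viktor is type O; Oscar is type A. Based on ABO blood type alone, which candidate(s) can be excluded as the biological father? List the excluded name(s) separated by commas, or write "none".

Tariq

A candidate is excluded only if no genotype consistent with his phenotype could produce a type O child with a type B mother.
Tariq (type AB): no genotype consistent with that phenotype can produce a type-O child with a type-B mother.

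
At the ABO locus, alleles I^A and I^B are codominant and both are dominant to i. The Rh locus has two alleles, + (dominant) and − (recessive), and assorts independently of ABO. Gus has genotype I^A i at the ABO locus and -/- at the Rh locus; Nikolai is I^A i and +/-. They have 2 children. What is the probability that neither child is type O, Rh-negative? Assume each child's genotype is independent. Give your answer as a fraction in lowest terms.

ABO cross I^A i × I^A i → 1/4 O, 3/4 A.
Rh cross -/- × +/- → 1/2 Rh+, 1/2 Rh-; so P(type O, Rh-negative) = 1/4 × 1/2 = 1/8 per child.
P(not type O, Rh-negative) = 7/8 for one child; (7/8)^2 = 49/64.

49/64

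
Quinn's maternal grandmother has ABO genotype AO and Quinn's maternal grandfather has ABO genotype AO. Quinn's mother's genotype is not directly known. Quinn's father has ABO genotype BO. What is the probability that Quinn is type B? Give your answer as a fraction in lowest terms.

Quinn's mother's ABO genotype from AO × AO: 1/4 AA, 1/2 AO, 1/4 OO.
Crossing each possibility with the father BO and summing P(type B): 1/4·0 + 1/2·1/4 + 1/4·1/2 = 1/4.

1/4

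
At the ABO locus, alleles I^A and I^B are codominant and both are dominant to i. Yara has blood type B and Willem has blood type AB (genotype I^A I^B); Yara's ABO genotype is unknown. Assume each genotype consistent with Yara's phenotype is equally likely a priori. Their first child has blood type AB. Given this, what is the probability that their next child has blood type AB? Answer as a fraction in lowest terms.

Possible genotypes: Yara ∈ {I^B I^B, I^B i}; Willem ∈ {I^A I^B}.
Weight each parental genotype pair by prior × P(type-AB child):
  I^B I^B × I^A I^B: posterior weight 2/3; P(next child type AB) = 1/2.
  I^B i × I^A I^B: posterior weight 1/3; P(next child type AB) = 1/4.
Weighted sum = 5/12.

5/12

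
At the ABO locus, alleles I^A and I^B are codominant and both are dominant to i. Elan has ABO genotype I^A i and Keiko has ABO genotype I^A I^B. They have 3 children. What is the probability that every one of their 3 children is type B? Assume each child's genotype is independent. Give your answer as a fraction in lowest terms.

ABO cross I^A i × I^A I^B → 1/2 A, 1/4 B, 1/4 AB.
So P(type B) = 1/4 per child.
All 3 independent: (1/4)^3 = 1/64.

1/64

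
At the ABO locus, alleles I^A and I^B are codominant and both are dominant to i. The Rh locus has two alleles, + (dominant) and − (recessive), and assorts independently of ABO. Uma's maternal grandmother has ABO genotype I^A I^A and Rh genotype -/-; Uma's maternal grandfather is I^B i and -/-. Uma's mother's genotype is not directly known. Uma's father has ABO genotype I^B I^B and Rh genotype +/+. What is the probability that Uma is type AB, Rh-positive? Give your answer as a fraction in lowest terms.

Uma's mother's ABO genotype from I^A I^A × I^B i: 1/2 I^A I^B, 1/2 I^A i.
Crossing each possibility with the father I^B I^B and summing P(type AB): 1/2·1/2 + 1/2·1/2 = 1/2.
Similarly for Rh via the mother's Rh distribution: P(Rh+) = 1.
Independent loci: 1/2 × 1 = 1/2.

1/2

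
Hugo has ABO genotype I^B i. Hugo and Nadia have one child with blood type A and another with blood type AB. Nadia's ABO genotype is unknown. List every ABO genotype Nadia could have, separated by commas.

I^A I^A, I^A I^B, I^A i

For each candidate genotype of Nadia, check whether crossing it with I^B i can produce every observed child phenotype.
  I^A I^A → possible child types {A, AB} ✓
  I^A I^B → possible child types {A, B, AB} ✓
  I^A i → possible child types {O, A, B, AB} ✓
  I^B I^B → possible child types {B} ✗
  I^B i → possible child types {O, B} ✗
  i i → possible child types {O, B} ✗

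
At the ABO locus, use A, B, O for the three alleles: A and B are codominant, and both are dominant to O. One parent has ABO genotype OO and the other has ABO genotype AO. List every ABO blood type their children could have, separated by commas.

Gametes from OO × AO give offspring ABO genotypes AO, OO, i.e. phenotypes O, A.

O, A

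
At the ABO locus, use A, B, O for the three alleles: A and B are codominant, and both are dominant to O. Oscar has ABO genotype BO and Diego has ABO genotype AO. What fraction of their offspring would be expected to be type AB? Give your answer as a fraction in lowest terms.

1/4

ABO cross BO × AO → offspring phenotypes: 1/4 O, 1/4 A, 1/4 B, 1/4 AB.
So P(type AB) = 1/4.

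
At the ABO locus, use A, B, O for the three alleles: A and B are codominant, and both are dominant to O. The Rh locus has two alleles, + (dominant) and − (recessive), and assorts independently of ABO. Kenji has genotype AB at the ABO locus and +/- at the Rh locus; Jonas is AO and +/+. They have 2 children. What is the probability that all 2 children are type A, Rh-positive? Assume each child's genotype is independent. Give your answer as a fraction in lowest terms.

ABO cross AB × AO → 1/2 A, 1/4 B, 1/4 AB.
Rh cross +/- × +/+ → 1 Rh+; so P(type A, Rh-positive) = 1/2 × 1 = 1/2 per child.
All 2 independent: (1/2)^2 = 1/4.

1/4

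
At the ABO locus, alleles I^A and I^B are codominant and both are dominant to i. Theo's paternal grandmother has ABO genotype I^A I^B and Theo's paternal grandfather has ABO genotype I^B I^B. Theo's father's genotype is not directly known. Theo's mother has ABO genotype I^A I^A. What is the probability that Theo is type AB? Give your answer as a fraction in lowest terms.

3/4

Theo's father's ABO genotype from I^A I^B × I^B I^B: 1/2 I^A I^B, 1/2 I^B I^B.
Crossing each possibility with the mother I^A I^A and summing P(type AB): 1/2·1/2 + 1/2·1 = 3/4.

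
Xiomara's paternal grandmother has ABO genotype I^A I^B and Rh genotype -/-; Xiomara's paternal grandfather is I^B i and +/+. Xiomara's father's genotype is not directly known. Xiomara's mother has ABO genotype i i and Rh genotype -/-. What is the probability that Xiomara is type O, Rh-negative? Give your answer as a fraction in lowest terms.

Xiomara's father's ABO genotype from I^A I^B × I^B i: 1/4 I^A I^B, 1/4 I^A i, 1/4 I^B I^B, 1/4 I^B i.
Crossing each possibility with the mother i i and summing P(type O): 1/4·0 + 1/4·1/2 + 1/4·0 + 1/4·1/2 = 1/4.
Similarly for Rh via the father's Rh distribution: P(Rh-) = 1/2.
Independent loci: 1/4 × 1/2 = 1/8.

1/8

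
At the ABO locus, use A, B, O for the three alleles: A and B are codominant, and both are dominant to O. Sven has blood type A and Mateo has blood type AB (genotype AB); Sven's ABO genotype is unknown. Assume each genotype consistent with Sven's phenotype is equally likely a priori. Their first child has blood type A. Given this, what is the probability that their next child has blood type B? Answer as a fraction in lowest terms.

Possible genotypes: Sven ∈ {AA, AO}; Mateo ∈ {AB}.
Weight each parental genotype pair by prior × P(type-A child):
  AA × AB: posterior weight 1/2; P(next child type B) = 0.
  AO × AB: posterior weight 1/2; P(next child type B) = 1/4.
Weighted sum = 1/8.

1/8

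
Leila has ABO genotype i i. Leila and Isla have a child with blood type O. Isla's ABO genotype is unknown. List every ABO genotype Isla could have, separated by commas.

For each candidate genotype of Isla, check whether crossing it with i i can produce every observed child phenotype.
  I^A I^A → possible child types {A} ✗
  I^A I^B → possible child types {A, B} ✗
  I^A i → possible child types {O, A} ✓
  I^B I^B → possible child types {B} ✗
  I^B i → possible child types {O, B} ✓
  i i → possible child types {O} ✓

I^A i, I^B i, i i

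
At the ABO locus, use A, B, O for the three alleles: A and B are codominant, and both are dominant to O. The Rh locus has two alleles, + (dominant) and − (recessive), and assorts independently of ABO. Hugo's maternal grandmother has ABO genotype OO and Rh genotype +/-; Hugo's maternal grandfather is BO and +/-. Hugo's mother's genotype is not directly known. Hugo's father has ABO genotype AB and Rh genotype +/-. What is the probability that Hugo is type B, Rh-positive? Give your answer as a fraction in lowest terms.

Hugo's mother's ABO genotype from OO × BO: 1/2 BO, 1/2 OO.
Crossing each possibility with the father AB and summing P(type B): 1/2·1/2 + 1/2·1/2 = 1/2.
Similarly for Rh via the mother's Rh distribution: P(Rh+) = 3/4.
Independent loci: 1/2 × 3/4 = 3/8.

3/8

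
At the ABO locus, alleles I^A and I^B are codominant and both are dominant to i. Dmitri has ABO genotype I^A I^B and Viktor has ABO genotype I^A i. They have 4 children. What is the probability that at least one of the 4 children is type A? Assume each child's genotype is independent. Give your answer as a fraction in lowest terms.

ABO cross I^A I^B × I^A i → 1/2 A, 1/4 B, 1/4 AB.
So P(type A) = 1/2 per child.
P(none) = (1/2)^4 = 1/16; P(at least one) = 1 − 1/16 = 15/16.

15/16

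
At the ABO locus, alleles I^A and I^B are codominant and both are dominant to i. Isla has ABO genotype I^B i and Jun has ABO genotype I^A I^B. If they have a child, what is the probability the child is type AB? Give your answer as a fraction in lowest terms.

ABO cross I^B i × I^A I^B → offspring phenotypes: 1/4 A, 1/2 B, 1/4 AB.
So P(type AB) = 1/4.

1/4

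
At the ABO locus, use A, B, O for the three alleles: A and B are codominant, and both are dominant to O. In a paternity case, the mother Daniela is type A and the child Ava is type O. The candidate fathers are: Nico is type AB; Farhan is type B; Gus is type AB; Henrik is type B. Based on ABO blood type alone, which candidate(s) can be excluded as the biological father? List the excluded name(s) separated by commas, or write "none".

A candidate is excluded only if no genotype consistent with his phenotype could produce a type O child with a type A mother.
Nico (type AB): no genotype consistent with that phenotype can produce a type-O child with a type-A mother.
Gus (type AB): no genotype consistent with that phenotype can produce a type-O child with a type-A mother.

Nico, Gus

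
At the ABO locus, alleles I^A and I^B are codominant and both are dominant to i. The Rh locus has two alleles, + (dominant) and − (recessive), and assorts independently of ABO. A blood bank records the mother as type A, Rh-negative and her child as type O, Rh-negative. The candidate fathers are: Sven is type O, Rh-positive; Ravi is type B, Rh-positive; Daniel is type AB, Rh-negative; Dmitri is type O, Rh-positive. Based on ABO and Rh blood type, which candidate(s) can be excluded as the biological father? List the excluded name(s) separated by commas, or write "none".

Daniel

A candidate is excluded only if no genotype consistent with his phenotype could produce a type O, Rh-negative child with a type A, Rh-negative mother.
Daniel (type AB, Rh-): no genotype consistent with that phenotype can produce a type-O Rh- child with a type-A mother.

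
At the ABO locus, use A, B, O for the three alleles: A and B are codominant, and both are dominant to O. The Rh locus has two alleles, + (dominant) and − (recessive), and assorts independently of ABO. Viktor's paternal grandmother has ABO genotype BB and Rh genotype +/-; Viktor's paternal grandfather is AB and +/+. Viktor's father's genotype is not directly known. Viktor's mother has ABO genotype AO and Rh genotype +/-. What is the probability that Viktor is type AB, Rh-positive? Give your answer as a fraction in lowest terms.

21/64

Viktor's father's ABO genotype from BB × AB: 1/2 AB, 1/2 BB.
Crossing each possibility with the mother AO and summing P(type AB): 1/2·1/4 + 1/2·1/2 = 3/8.
Similarly for Rh via the father's Rh distribution: P(Rh+) = 7/8.
Independent loci: 3/8 × 7/8 = 21/64.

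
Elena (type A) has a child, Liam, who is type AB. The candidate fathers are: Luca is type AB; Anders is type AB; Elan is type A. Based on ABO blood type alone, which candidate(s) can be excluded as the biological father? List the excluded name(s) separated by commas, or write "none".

A candidate is excluded only if no genotype consistent with his phenotype could produce a type AB child with a type A mother.
Elan (type A): no genotype consistent with that phenotype can produce a type-AB child with a type-A mother.

Elan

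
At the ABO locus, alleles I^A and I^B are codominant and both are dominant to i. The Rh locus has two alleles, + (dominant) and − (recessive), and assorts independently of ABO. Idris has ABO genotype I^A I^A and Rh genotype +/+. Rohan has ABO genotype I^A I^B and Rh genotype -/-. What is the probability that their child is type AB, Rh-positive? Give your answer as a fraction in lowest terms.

1/2

ABO cross I^A I^A × I^A I^B → offspring phenotypes: 1/2 A, 1/2 AB.
Rh cross +/+ × -/- → 1 Rh+.
Independent loci: P(type AB, Rh-positive) = 1/2 × 1 = 1/2.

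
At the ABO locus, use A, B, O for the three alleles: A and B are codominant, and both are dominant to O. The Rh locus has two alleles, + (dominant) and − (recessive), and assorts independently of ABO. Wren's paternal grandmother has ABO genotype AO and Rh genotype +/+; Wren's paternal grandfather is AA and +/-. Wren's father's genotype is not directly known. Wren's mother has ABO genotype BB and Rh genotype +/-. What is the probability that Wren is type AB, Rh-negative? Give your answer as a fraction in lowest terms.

3/32

Wren's father's ABO genotype from AO × AA: 1/2 AA, 1/2 AO.
Crossing each possibility with the mother BB and summing P(type AB): 1/2·1 + 1/2·1/2 = 3/4.
Similarly for Rh via the father's Rh distribution: P(Rh-) = 1/8.
Independent loci: 3/4 × 1/8 = 3/32.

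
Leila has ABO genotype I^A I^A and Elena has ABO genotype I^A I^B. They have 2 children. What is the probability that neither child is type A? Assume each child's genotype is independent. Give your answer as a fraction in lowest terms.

1/4

ABO cross I^A I^A × I^A I^B → 1/2 A, 1/2 AB.
So P(type A) = 1/2 per child.
P(not type A) = 1/2 for one child; (1/2)^2 = 1/4.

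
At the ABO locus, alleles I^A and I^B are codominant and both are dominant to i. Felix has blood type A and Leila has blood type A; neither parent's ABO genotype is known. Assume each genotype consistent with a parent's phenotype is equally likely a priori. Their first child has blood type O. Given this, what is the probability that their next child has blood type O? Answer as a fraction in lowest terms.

Possible genotypes: Felix ∈ {I^A I^A, I^A i}; Leila ∈ {I^A I^A, I^A i}.
Weight each parental genotype pair by prior × P(type-O child):
  I^A i × I^A i: posterior weight 1; P(next child type O) = 1/4.
Weighted sum = 1/4.

1/4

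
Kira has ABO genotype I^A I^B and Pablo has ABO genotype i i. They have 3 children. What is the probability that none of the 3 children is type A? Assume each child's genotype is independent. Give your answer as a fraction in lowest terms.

1/8

ABO cross I^A I^B × i i → 1/2 A, 1/2 B.
So P(type A) = 1/2 per child.
P(not type A) = 1/2 for one child; (1/2)^3 = 1/8.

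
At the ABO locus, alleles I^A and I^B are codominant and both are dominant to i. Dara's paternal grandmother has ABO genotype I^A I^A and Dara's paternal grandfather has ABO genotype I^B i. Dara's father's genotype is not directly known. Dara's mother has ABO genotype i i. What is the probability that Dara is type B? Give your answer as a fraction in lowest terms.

Dara's father's ABO genotype from I^A I^A × I^B i: 1/2 I^A I^B, 1/2 I^A i.
Crossing each possibility with the mother i i and summing P(type B): 1/2·1/2 + 1/2·0 = 1/4.

1/4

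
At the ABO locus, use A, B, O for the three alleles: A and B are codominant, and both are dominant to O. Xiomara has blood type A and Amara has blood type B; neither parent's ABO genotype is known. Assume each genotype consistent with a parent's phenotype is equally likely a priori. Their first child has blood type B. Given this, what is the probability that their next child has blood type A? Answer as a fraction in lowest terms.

Possible genotypes: Xiomara ∈ {AA, AO}; Amara ∈ {BB, BO}.
Weight each parental genotype pair by prior × P(type-B child):
  AO × BB: posterior weight 2/3; P(next child type A) = 0.
  AO × BO: posterior weight 1/3; P(next child type A) = 1/4.
Weighted sum = 1/12.

1/12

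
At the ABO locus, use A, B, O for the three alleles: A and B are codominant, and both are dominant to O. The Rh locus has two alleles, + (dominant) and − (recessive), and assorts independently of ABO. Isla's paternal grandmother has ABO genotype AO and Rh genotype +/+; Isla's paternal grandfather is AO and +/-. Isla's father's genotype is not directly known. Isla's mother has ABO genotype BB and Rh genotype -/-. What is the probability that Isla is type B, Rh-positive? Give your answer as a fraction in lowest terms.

Isla's father's ABO genotype from AO × AO: 1/4 AA, 1/2 AO, 1/4 OO.
Crossing each possibility with the mother BB and summing P(type B): 1/4·0 + 1/2·1/2 + 1/4·1 = 1/2.
Similarly for Rh via the father's Rh distribution: P(Rh+) = 3/4.
Independent loci: 1/2 × 3/4 = 3/8.

3/8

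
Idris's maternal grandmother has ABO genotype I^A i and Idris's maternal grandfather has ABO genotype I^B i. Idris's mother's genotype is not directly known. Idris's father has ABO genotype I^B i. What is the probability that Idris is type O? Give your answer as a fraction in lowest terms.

1/4

Idris's mother's ABO genotype from I^A i × I^B i: 1/4 I^A I^B, 1/4 I^A i, 1/4 I^B i, 1/4 i i.
Crossing each possibility with the father I^B i and summing P(type O): 1/4·0 + 1/4·1/4 + 1/4·1/4 + 1/4·1/2 = 1/4.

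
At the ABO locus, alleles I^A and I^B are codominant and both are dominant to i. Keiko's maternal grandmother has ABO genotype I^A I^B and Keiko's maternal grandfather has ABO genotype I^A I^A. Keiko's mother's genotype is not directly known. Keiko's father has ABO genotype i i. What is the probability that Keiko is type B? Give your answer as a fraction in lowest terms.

Keiko's mother's ABO genotype from I^A I^B × I^A I^A: 1/2 I^A I^A, 1/2 I^A I^B.
Crossing each possibility with the father i i and summing P(type B): 1/2·0 + 1/2·1/2 = 1/4.

1/4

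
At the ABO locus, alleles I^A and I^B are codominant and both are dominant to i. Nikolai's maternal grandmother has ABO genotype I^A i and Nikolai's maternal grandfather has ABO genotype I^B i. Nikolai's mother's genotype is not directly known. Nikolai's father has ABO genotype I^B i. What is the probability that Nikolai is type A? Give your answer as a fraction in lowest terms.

Nikolai's mother's ABO genotype from I^A i × I^B i: 1/4 I^A I^B, 1/4 I^A i, 1/4 I^B i, 1/4 i i.
Crossing each possibility with the father I^B i and summing P(type A): 1/4·1/4 + 1/4·1/4 + 1/4·0 + 1/4·0 = 1/8.

1/8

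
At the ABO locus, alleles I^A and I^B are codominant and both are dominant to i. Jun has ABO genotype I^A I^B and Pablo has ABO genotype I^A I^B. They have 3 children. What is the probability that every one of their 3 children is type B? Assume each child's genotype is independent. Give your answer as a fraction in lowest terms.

ABO cross I^A I^B × I^A I^B → 1/4 A, 1/4 B, 1/2 AB.
So P(type B) = 1/4 per child.
All 3 independent: (1/4)^3 = 1/64.

1/64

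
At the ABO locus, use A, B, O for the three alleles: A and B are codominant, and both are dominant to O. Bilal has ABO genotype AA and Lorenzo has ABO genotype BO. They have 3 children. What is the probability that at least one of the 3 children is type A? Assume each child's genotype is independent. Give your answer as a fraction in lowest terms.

7/8

ABO cross AA × BO → 1/2 A, 1/2 AB.
So P(type A) = 1/2 per child.
P(none) = (1/2)^3 = 1/8; P(at least one) = 1 − 1/8 = 7/8.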